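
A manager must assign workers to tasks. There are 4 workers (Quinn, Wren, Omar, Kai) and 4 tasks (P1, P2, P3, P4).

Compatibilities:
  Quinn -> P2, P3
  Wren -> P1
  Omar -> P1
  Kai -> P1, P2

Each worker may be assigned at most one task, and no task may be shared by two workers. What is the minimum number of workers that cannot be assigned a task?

A valid assignment of size 3: Quinn-P3, Wren-P1, Kai-P2.
The set {Wren, Omar} has only 1 neighbour ({P1}), so by Hall's theorem at most 3 of the 4 workers can be matched.
That matches 3 of the 4, leaving 1 unmatched; no matching can do better.

1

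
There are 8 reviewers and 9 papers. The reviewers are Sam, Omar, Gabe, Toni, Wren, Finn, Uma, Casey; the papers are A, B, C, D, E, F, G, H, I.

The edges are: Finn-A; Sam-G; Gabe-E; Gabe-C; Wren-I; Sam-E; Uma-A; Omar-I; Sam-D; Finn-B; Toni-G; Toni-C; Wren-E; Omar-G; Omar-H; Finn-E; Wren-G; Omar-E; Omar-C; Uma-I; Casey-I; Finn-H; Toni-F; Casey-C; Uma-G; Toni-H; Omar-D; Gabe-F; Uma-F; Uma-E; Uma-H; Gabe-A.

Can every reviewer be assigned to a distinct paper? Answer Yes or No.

Yes

A valid assignment of size 8: Sam–D, Omar–G, Gabe–E, Toni–F, Wren–I, Finn–B, Uma–A, Casey–C.
Every reviewer is matched, so this matching saturates all of them.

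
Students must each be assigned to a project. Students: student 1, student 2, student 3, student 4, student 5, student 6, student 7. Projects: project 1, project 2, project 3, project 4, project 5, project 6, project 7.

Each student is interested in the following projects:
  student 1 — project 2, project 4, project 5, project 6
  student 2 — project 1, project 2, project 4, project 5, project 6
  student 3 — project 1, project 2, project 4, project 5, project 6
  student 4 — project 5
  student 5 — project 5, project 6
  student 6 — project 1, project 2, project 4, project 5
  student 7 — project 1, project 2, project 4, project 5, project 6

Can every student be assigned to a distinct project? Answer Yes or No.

No

The set {student 1, student 2, student 3, student 4, student 5, student 6, student 7} has only 5 neighbours ({project 1, project 2, project 4, project 5, project 6}), so by Hall's theorem at most 5 of the 7 students can be matched.
Hence no matching covers every student.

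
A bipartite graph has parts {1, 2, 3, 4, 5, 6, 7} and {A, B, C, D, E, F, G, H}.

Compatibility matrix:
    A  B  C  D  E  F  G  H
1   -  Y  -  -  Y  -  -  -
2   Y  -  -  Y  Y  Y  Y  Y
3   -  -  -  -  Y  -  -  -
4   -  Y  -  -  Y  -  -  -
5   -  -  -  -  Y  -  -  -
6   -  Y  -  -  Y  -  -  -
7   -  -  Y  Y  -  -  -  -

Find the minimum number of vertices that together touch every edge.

4

A maximum matching has 4 edges (e.g. 1–B, 2–G, 3–E, 7–C).
By König's theorem the minimum vertex cover has the same size. One such cover is {2, 7, B, E}.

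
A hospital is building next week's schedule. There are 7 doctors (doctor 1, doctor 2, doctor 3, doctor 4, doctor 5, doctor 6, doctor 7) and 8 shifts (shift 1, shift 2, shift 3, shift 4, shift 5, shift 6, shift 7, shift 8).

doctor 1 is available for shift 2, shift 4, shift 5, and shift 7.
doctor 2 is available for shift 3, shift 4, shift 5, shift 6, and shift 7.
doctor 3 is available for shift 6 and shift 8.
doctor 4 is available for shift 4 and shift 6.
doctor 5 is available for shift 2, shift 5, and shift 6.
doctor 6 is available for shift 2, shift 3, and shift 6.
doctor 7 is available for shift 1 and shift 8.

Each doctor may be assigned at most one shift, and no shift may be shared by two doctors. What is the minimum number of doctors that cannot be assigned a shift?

For example, pair doctor 1→shift 2, doctor 2→shift 7, doctor 3→shift 8, doctor 4→shift 4, doctor 5→shift 5, doctor 6→shift 6, doctor 7→shift 1.
All 7 doctors are matched, so no larger matching exists.
That matches 7 of the 7, leaving 0 unmatched; no matching can do better.

0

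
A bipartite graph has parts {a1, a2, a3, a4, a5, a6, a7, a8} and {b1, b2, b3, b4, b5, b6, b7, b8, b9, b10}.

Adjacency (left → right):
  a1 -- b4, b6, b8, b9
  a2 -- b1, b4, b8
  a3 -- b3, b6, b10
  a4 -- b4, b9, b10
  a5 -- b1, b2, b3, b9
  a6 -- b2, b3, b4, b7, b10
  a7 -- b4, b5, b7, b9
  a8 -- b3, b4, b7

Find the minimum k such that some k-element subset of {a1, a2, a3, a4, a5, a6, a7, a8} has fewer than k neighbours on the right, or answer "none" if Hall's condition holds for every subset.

none

A matching saturating every left vertex exists, for instance a1→b8, a2→b4, a3→b6, a4→b9, a5→b2, a6→b7, a7→b5, a8→b3.
By Hall's marriage theorem, this means |N(S)| ≥ |S| for every subset S, so no violating subset exists.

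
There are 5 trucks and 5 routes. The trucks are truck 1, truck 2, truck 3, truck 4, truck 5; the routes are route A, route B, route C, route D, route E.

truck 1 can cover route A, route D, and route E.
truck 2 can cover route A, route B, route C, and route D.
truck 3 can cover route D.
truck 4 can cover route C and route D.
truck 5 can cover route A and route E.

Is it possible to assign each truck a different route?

One maximum matching: truck 1-route A, truck 2-route B, truck 3-route D, truck 4-route C, truck 5-route E.
Every truck is matched, so this is a perfect matching.

Yes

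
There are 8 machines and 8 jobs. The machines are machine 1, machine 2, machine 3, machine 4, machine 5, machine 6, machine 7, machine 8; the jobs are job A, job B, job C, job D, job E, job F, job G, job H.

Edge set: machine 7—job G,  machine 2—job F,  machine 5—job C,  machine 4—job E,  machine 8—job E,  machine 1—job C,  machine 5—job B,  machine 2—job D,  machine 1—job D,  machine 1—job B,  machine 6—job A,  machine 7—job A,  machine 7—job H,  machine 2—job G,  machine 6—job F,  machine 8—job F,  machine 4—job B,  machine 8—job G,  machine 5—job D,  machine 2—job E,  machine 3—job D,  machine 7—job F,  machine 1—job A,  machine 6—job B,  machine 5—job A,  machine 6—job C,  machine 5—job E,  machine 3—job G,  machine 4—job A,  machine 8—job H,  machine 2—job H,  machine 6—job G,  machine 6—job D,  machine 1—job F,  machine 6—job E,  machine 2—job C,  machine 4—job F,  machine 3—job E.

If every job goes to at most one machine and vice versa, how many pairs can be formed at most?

One maximum matching: machine 1-job B, machine 2-job C, machine 3-job D, machine 4-job A, machine 5-job E, machine 6-job F, machine 7-job H, machine 8-job G.
All 8 machines are matched, so no larger matching exists.

8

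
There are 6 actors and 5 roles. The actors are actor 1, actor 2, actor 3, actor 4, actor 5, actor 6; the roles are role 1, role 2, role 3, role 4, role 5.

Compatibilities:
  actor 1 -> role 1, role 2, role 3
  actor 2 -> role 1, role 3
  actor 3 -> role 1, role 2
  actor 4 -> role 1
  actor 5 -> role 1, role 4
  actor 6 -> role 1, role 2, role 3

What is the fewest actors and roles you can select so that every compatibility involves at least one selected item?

4

The 4 edges actor 1–role 2, actor 2–role 3, actor 3–role 1, actor 5–role 4 form a matching, so any vertex cover needs at least 4 vertices (one per matched edge).
Conversely {actor 5, role 1, role 2, role 3} meets every edge and has exactly 4 vertices, so 4 is optimal.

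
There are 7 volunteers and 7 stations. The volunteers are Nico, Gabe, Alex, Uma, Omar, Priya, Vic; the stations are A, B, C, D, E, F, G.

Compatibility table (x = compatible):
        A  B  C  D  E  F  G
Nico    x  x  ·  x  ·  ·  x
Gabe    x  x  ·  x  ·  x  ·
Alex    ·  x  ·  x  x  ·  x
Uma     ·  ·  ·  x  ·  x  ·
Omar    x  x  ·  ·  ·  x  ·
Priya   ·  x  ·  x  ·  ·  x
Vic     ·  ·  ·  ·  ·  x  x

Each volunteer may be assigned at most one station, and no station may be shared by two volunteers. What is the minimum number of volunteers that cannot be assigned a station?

A valid assignment of size 6: Nico–G, Gabe–A, Alex–E, Uma–D, Omar–F, Priya–B.
The set {Nico, Gabe, Uma, Omar, Priya, Vic} has only 5 neighbours ({A, B, D, F, G}), so by Hall's theorem at most 6 of the 7 volunteers can be matched.
That matches 6 of the 7, leaving 1 unmatched; no matching can do better.

1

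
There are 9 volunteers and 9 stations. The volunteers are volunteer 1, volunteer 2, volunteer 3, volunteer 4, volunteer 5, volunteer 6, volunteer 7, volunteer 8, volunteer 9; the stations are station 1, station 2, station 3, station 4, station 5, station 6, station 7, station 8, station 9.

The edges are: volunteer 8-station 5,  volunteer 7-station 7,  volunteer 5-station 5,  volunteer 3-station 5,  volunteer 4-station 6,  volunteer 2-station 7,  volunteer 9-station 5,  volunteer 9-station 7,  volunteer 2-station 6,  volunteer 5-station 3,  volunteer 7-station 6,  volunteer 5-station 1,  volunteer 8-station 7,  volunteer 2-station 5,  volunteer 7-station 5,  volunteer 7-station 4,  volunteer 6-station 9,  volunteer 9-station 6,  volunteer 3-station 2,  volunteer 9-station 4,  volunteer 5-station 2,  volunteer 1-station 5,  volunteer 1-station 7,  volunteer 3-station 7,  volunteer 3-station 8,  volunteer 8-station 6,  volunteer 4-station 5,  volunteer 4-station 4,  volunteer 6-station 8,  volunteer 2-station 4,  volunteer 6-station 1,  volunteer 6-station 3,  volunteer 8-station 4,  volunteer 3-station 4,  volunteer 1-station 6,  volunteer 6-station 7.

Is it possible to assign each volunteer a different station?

The set {volunteer 1, volunteer 2, volunteer 4, volunteer 7, volunteer 8, volunteer 9} has only 4 neighbours ({station 4, station 5, station 6, station 7}), so by Hall's theorem at most 7 of the 9 volunteers can be matched.
Hence no matching covers every volunteer.

No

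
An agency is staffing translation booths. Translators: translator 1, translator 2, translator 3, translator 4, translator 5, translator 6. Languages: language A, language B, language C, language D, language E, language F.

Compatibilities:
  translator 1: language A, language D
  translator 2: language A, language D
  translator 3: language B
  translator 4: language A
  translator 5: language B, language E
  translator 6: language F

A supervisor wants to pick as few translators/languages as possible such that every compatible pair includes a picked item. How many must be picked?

The 5 edges translator 1–language D, translator 2–language A, translator 3–language B, translator 5–language E, translator 6–language F form a matching, so any vertex cover needs at least 5 vertices (one per matched edge).
Conversely {translator 3, translator 5, translator 6, language A, language D} meets every edge and has exactly 5 vertices, so 5 is optimal.

5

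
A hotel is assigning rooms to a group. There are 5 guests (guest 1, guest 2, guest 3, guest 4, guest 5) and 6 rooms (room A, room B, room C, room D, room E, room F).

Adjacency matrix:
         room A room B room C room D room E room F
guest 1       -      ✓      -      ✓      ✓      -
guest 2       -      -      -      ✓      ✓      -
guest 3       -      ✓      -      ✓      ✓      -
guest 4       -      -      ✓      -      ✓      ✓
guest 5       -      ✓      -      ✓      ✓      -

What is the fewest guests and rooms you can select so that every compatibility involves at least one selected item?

The 4 edges guest 1–room B, guest 2–room D, guest 3–room E, guest 4–room F form a matching, so any vertex cover needs at least 4 vertices (one per matched edge).
Conversely {guest 4, room B, room D, room E} meets every edge and has exactly 4 vertices, so 4 is optimal.

4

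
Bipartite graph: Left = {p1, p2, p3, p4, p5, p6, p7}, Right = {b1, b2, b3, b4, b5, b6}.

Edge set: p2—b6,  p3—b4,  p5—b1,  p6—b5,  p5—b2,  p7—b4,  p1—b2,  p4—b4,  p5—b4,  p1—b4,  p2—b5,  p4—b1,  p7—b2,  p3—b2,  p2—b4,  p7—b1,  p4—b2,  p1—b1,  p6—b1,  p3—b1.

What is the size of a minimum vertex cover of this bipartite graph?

5

The 5 edges p1–b1, p2–b6, p3–b2, p4–b4, p6–b5 form a matching, so any vertex cover needs at least 5 vertices (one per matched edge).
Conversely {p2, p6, b1, b2, b4} meets every edge and has exactly 5 vertices, so 5 is optimal.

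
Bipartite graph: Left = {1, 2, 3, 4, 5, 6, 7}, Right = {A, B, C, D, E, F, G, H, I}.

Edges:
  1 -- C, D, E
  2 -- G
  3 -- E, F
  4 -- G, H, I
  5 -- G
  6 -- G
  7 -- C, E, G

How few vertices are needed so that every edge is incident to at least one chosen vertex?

A maximum matching has 5 edges (e.g. 1–C, 2–G, 3–F, 4–H, 7–E).
By König's theorem the minimum vertex cover has the same size. One such cover is {1, 3, 4, 7, G}.

5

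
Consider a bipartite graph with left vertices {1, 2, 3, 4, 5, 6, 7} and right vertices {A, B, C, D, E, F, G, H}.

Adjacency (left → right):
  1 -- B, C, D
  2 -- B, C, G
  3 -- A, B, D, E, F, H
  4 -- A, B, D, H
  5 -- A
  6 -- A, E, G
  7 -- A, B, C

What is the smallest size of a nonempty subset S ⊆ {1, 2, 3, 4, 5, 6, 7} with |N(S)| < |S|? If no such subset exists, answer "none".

A matching saturating every left vertex exists, for instance 1→C, 2→G, 3→H, 4→D, 5→A, 6→E, 7→B.
By Hall's marriage theorem, this means |N(S)| ≥ |S| for every subset S, so no violating subset exists.

none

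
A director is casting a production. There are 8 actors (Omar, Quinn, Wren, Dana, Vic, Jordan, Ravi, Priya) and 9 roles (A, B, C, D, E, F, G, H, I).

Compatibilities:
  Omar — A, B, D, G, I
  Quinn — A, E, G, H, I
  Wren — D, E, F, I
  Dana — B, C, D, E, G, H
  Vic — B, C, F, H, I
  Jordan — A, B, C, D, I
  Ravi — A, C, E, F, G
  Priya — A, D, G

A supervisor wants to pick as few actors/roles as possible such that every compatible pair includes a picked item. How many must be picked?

The 8 edges Omar–B, Quinn–E, Wren–D, Dana–H, Vic–F, Jordan–I, Ravi–A, Priya–G form a matching, so any vertex cover needs at least 8 vertices (one per matched edge).
Conversely {Omar, Quinn, Wren, Dana, Vic, Jordan, Ravi, Priya} meets every edge and has exactly 8 vertices, so 8 is optimal.

8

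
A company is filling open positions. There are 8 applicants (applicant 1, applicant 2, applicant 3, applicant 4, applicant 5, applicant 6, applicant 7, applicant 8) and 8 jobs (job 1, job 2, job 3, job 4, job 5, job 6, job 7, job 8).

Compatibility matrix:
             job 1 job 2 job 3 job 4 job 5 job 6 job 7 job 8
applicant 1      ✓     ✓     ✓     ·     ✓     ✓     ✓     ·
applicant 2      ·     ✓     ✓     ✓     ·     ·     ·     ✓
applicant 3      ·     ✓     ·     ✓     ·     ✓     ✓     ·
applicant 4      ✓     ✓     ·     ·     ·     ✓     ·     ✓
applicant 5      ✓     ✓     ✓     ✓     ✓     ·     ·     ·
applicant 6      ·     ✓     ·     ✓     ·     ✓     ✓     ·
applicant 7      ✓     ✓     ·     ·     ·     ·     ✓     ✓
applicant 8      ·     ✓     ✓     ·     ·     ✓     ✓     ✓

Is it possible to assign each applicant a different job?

A valid assignment of size 8: applicant 1-job 5, applicant 2-job 3, applicant 3-job 4, applicant 4-job 2, applicant 5-job 1, applicant 6-job 6, applicant 7-job 8, applicant 8-job 7.
All 8 applicants are covered.

Yes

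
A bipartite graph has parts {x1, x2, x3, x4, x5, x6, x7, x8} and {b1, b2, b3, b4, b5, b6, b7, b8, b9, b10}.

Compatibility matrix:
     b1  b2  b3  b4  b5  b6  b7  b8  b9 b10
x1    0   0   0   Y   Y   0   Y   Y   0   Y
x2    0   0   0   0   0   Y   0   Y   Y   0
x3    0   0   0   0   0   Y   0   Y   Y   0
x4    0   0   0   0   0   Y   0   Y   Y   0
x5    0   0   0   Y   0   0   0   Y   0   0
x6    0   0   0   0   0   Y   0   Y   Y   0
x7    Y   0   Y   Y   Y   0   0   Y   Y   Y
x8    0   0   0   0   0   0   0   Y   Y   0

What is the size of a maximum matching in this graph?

6

For example, pair x1–b7, x2–b9, x3–b6, x4–b8, x5–b4, x7–b1.
The set {x2, x3, x4, x6, x8} has only 3 neighbours ({b6, b8, b9}), so by Hall's theorem at most 6 of the 8 left vertices can be matched.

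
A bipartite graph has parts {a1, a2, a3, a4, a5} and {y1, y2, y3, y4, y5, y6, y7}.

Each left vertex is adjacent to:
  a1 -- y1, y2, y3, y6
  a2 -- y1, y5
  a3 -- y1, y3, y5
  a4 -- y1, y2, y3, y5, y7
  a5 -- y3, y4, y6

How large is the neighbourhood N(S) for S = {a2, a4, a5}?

The union of neighbours of {a2, a4, a5} is {y1, y2, y3, y4, y5, y6, y7}, which has 7 elements.
Since |N(S)| = 7 ≥ |S| = 3, Hall's condition holds for this subset.

7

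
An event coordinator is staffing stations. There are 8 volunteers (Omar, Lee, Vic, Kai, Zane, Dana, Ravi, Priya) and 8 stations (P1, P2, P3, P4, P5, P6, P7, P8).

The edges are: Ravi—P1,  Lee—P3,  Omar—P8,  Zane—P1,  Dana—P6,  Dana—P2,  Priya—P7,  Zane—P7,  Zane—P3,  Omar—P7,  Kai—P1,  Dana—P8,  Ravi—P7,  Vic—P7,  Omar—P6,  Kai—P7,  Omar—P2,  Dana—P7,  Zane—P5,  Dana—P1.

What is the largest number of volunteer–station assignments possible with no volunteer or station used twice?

6

For example, pair Omar→P8, Lee→P3, Vic→P7, Kai→P1, Zane→P5, Dana→P2.
The set {Vic, Kai, Ravi, Priya} has only 2 neighbours ({P1, P7}), so by Hall's theorem at most 6 of the 8 volunteers can be matched.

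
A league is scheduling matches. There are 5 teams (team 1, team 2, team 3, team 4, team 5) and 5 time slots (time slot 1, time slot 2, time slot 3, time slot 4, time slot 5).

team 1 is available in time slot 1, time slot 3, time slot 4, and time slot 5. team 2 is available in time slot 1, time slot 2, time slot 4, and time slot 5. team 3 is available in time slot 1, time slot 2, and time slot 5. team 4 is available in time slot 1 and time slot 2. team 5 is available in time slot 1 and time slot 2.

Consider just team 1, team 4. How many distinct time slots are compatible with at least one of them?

5

The union of neighbours of {team 1, team 4} is {time slot 1, time slot 2, time slot 3, time slot 4, time slot 5}, which has 5 elements.
Since |N(S)| = 5 ≥ |S| = 2, Hall's condition holds for this subset.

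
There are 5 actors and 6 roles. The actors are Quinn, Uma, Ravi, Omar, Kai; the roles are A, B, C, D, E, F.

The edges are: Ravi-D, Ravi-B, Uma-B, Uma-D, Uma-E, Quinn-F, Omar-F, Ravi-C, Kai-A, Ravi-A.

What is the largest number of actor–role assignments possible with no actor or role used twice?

For example, pair Quinn-F, Uma-E, Ravi-B, Kai-A.
The set {Quinn, Omar} has only 1 neighbour ({F}), so by Hall's theorem at most 4 of the 5 actors can be matched.

4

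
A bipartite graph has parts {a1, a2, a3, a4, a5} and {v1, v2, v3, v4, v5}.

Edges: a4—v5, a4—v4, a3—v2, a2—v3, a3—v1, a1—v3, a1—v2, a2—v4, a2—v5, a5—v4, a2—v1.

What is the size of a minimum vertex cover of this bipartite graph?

The 5 edges a1–v3, a2–v1, a3–v2, a4–v5, a5–v4 form a matching, so any vertex cover needs at least 5 vertices (one per matched edge).
Conversely {a1, a2, a3, a4, a5} meets every edge and has exactly 5 vertices, so 5 is optimal.

5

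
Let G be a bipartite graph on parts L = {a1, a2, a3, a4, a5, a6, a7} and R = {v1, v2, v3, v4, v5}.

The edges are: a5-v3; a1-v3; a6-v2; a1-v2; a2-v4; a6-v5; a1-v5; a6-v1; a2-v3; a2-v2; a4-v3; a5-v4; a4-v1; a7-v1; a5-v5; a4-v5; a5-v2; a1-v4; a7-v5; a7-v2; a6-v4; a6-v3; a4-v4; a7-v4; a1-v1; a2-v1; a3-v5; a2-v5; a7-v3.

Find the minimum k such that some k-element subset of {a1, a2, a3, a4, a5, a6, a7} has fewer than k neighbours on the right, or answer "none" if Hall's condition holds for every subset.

6

Take S = {a1, a2, a3, a4, a5, a6}. Its neighbourhood is {v1, v2, v3, v4, v5}, so |N(S)| = 5 < |S| = 6.
Every subset of size less than 6 has at least as many neighbours as members, so 6 is the minimum.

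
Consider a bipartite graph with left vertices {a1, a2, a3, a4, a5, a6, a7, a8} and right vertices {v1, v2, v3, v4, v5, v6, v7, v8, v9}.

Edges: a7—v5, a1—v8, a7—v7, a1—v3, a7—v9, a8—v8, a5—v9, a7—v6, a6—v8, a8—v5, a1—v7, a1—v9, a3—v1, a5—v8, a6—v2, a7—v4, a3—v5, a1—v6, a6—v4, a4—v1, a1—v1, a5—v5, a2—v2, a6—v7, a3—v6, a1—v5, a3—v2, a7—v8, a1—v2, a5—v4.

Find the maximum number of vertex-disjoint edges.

8

One maximum matching: a1-v3, a2-v2, a3-v5, a4-v1, a5-v4, a6-v7, a7-v6, a8-v8.
This saturates every left vertex, so 8 is the maximum.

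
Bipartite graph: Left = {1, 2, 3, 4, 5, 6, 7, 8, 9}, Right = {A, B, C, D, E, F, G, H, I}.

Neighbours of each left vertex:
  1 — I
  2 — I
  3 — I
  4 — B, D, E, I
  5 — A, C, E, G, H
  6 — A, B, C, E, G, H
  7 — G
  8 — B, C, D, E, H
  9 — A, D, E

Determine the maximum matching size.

7

For example, pair 1–I, 4–B, 5–C, 6–A, 7–G, 8–H, 9–E.
The set {1, 2, 3} has only 1 neighbour ({I}), so by Hall's theorem at most 7 of the 9 left vertices can be matched.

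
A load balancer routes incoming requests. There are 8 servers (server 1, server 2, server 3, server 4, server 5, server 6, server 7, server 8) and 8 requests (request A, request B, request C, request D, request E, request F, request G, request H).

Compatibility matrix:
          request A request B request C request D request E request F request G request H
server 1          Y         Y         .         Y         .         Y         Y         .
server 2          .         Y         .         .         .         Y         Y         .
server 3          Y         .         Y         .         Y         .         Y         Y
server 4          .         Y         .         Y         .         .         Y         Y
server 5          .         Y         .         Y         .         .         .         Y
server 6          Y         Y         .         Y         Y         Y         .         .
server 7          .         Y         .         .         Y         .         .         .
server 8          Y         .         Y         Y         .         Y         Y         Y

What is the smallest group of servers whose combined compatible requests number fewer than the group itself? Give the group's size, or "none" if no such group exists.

none

A matching saturating every server exists, for instance server 1→request G, server 2→request F, server 3→request C, server 4→request D, server 5→request B, server 6→request A, server 7→request E, server 8→request H.
By Hall's marriage theorem, this means |N(S)| ≥ |S| for every subset S, so no violating subset exists.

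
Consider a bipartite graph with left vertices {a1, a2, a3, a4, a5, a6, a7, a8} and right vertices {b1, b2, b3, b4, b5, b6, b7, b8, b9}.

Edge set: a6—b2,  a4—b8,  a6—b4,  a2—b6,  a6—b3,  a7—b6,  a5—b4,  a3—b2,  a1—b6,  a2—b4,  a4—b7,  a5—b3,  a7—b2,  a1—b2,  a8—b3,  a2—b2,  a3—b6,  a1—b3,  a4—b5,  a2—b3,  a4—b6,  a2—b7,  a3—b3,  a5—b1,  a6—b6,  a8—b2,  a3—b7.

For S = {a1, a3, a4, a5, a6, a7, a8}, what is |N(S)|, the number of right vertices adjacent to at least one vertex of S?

8

The union of neighbours of {a1, a3, a4, a5, a6, a7, a8} is {b1, b2, b3, b4, b5, b6, b7, b8}, which has 8 elements.
Since |N(S)| = 8 ≥ |S| = 7, Hall's condition holds for this subset.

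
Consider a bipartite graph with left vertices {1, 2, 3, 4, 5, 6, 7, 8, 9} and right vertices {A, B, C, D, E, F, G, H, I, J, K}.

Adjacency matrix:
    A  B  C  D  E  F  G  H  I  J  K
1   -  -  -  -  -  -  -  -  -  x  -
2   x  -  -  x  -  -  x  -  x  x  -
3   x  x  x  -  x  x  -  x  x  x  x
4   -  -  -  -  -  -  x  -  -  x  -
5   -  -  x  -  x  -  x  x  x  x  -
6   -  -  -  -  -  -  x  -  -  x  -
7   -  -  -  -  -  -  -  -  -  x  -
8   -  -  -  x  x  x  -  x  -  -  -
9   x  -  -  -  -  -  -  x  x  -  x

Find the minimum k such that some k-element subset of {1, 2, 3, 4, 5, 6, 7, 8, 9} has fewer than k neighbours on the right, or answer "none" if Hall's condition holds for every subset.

2

Take S = {1, 7}. Its neighbourhood is {J}, so |N(S)| = 1 < |S| = 2.
No single vertex violates Hall's condition since each has at least one neighbour, so 2 is the minimum.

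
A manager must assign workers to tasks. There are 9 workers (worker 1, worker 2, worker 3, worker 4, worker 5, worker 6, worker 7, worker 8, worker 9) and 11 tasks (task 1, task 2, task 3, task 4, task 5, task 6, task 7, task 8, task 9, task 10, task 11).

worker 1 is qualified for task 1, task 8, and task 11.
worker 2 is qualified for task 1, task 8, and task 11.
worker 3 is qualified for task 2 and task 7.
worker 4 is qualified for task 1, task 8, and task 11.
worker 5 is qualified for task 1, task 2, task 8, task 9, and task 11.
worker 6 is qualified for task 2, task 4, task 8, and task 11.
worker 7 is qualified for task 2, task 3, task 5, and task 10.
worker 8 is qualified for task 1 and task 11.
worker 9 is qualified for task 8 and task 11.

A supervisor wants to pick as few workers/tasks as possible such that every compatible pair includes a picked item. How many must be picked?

7

The 7 edges worker 1–task 11, worker 2–task 1, worker 3–task 7, worker 4–task 8, worker 5–task 9, worker 6–task 4, worker 7–task 2 form a matching, so any vertex cover needs at least 7 vertices (one per matched edge).
Conversely {worker 3, worker 5, worker 6, worker 7, task 1, task 8, task 11} meets every edge and has exactly 7 vertices, so 7 is optimal.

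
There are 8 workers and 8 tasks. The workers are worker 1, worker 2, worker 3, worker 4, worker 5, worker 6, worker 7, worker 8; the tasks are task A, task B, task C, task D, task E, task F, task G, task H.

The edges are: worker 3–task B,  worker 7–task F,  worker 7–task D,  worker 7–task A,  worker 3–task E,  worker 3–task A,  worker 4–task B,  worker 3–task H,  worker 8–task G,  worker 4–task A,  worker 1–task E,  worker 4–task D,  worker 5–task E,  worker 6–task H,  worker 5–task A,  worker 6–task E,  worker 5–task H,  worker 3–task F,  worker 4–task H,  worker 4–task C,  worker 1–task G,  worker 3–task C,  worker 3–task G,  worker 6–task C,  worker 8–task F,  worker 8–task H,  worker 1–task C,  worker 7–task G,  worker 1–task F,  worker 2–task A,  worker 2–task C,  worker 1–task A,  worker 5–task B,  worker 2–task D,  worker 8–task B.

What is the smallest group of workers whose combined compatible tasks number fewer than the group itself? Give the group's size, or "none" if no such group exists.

A matching saturating every worker exists, for instance worker 1→task E, worker 2→task C, worker 3→task A, worker 4→task D, worker 5→task B, worker 6→task H, worker 7→task F, worker 8→task G.
By Hall's marriage theorem, this means |N(S)| ≥ |S| for every subset S, so no violating subset exists.

none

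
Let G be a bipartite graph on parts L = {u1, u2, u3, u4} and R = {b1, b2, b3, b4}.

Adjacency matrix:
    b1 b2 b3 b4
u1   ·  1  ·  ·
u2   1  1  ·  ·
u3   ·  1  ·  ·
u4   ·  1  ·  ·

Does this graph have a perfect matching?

No

The set {u1, u3, u4} has only 1 neighbour ({b2}), so by Hall's theorem at most 2 of the 4 left vertices can be matched.
Hence no matching covers every left vertex.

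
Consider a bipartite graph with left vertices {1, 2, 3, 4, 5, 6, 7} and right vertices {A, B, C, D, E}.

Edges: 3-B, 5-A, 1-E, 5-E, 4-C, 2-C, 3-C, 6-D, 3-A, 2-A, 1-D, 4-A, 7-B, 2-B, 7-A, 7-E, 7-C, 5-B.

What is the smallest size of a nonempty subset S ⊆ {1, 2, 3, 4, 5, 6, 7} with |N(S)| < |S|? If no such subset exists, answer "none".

Take S = {2, 3, 4, 5, 7}. Its neighbourhood is {A, B, C, E}, so |N(S)| = 4 < |S| = 5.
Every subset of size less than 5 has at least as many neighbours as members, so 5 is the minimum.

5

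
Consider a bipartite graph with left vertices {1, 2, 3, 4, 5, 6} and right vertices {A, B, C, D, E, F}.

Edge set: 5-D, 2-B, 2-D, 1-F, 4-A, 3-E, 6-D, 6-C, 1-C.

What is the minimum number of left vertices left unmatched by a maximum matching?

0

One maximum matching: 1-F, 2-B, 3-E, 4-A, 5-D, 6-C.
All 6 left vertices are matched, so no larger matching exists.
That matches 6 of the 6, leaving 0 unmatched; no matching can do better.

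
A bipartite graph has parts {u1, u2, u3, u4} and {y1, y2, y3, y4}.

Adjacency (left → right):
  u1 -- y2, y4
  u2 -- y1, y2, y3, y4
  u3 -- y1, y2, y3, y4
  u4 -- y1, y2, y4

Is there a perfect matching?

One maximum matching: u1–y4, u2–y3, u3–y2, u4–y1.
All 4 left vertices are covered.

Yes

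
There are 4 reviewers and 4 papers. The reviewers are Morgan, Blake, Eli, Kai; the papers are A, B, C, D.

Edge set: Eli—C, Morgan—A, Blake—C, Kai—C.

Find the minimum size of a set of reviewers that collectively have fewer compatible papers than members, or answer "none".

Take S = {Blake, Eli}. Its neighbourhood is {C}, so |N(S)| = 1 < |S| = 2.
No single vertex violates Hall's condition since each has at least one neighbour, so 2 is the minimum.

2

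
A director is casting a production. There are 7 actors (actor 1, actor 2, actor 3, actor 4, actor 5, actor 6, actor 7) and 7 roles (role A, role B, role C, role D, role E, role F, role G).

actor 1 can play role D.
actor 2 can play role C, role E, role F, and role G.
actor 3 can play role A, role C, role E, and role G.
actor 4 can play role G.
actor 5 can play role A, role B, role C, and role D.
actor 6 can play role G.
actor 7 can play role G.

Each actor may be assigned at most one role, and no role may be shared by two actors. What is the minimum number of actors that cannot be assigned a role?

One maximum matching: actor 1-role D, actor 2-role F, actor 3-role E, actor 4-role G, actor 5-role B.
The set {actor 4, actor 6, actor 7} has only 1 neighbour ({role G}), so by Hall's theorem at most 5 of the 7 actors can be matched.
That matches 5 of the 7, leaving 2 unmatched; no matching can do better.

2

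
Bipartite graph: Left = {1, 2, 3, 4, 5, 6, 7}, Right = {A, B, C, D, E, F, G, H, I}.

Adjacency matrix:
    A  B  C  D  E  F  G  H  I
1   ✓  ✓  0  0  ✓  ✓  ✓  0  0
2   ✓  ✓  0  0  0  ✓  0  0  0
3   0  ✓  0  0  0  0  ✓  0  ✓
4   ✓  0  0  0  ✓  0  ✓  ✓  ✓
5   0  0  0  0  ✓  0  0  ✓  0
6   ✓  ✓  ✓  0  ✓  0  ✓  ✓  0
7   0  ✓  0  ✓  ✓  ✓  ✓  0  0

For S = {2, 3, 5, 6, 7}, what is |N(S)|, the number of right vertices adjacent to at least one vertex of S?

The union of neighbours of {2, 3, 5, 6, 7} is {A, B, C, D, E, F, G, H, I}, which has 9 elements.
Since |N(S)| = 9 ≥ |S| = 5, Hall's condition holds for this subset.

9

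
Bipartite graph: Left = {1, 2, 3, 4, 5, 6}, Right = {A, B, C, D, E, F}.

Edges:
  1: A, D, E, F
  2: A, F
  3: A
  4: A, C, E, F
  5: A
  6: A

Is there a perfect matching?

No

The set {3, 5, 6} has only 1 neighbour ({A}), so by Hall's theorem at most 4 of the 6 left vertices can be matched.
Hence no matching covers every left vertex.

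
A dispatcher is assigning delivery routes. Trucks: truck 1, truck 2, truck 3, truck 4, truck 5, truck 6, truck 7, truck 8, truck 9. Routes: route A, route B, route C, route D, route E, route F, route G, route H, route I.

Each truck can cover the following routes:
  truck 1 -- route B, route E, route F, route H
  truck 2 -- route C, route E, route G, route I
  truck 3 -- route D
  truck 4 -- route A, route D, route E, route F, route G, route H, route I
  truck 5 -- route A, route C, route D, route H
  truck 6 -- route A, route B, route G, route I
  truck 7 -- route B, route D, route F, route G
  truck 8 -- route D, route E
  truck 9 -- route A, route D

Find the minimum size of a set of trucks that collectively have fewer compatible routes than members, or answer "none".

A matching saturating every truck exists, for instance truck 1→route B, truck 2→route G, truck 3→route D, truck 4→route H, truck 5→route C, truck 6→route I, truck 7→route F, truck 8→route E, truck 9→route A.
By Hall's marriage theorem, this means |N(S)| ≥ |S| for every subset S, so no violating subset exists.

none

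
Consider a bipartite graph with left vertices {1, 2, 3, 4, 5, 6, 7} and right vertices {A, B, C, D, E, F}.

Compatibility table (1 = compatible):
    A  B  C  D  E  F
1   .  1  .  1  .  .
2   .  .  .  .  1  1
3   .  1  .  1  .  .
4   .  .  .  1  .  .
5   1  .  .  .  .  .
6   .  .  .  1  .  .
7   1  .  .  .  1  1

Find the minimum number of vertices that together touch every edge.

A maximum matching has 5 edges (e.g. 1–D, 2–F, 3–B, 5–A, 7–E).
By König's theorem the minimum vertex cover has the same size. One such cover is {2, 5, 7, B, D}.

5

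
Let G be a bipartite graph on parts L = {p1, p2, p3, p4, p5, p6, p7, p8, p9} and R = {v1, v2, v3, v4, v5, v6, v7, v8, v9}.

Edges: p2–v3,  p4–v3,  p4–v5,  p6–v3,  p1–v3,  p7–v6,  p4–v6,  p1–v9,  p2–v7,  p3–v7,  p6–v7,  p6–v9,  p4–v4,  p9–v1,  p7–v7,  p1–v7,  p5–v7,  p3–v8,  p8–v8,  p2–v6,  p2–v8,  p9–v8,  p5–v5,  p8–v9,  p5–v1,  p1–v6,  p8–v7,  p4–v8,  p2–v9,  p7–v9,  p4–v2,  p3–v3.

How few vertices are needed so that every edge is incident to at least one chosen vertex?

A maximum matching has 8 edges (e.g. p1–v9, p2–v3, p3–v8, p4–v2, p5–v5, p6–v7, p7–v6, p9–v1).
By König's theorem the minimum vertex cover has the same size. One such cover is {p4, p5, p9, v3, v6, v7, v8, v9}.

8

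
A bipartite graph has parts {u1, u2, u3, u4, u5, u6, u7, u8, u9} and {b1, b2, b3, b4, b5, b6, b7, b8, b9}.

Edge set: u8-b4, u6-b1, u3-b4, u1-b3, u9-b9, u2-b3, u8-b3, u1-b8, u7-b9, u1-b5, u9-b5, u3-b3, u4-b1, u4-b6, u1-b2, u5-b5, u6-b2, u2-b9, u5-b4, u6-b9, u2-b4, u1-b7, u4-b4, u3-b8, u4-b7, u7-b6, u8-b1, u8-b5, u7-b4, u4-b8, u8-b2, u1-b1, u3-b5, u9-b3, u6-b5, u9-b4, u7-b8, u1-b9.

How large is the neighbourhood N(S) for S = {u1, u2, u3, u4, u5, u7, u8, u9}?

9

The union of neighbours of {u1, u2, u3, u4, u5, u7, u8, u9} is {b1, b2, b3, b4, b5, b6, b7, b8, b9}, which has 9 elements.
Since |N(S)| = 9 ≥ |S| = 8, Hall's condition holds for this subset.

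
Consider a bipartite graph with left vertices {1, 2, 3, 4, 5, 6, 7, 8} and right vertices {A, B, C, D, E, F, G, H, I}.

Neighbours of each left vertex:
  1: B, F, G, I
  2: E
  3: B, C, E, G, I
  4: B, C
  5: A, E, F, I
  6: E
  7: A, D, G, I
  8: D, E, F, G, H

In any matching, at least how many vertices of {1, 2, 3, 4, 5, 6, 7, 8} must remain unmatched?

1

For example, pair 1-F, 2-E, 3-B, 4-C, 5-I, 7-D, 8-G.
The set {2, 6} has only 1 neighbour ({E}), so by Hall's theorem at most 7 of the 8 left vertices can be matched.
That matches 7 of the 8, leaving 1 unmatched; no matching can do better.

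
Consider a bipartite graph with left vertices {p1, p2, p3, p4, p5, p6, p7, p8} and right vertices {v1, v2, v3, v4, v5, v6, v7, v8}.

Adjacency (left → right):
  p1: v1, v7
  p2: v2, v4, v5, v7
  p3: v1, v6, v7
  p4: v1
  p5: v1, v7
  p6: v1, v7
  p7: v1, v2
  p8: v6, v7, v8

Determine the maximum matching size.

One maximum matching: p1→v7, p2→v4, p3→v6, p4→v1, p7→v2, p8→v8.
The set {p1, p4, p5, p6} has only 2 neighbours ({v1, v7}), so by Hall's theorem at most 6 of the 8 left vertices can be matched.

6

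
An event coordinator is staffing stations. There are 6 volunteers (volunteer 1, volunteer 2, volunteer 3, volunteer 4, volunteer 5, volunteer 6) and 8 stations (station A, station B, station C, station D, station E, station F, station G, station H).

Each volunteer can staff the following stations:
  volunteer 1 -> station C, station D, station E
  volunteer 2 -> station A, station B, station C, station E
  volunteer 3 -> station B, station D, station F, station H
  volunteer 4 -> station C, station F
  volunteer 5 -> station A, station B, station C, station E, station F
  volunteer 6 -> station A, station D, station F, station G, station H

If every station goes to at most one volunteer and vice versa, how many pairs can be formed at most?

6

One maximum matching: volunteer 1-station D, volunteer 2-station A, volunteer 3-station H, volunteer 4-station C, volunteer 5-station B, volunteer 6-station F.
This saturates every volunteer, so 6 is the maximum.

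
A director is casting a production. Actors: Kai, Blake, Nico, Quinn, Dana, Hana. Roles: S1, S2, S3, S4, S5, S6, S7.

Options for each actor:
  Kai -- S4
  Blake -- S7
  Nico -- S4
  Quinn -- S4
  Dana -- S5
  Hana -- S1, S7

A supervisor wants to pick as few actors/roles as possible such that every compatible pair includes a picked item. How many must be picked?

4

{Blake, Dana, Hana, S4} is a vertex cover of size 4: every edge has an endpoint in this set.
No smaller cover exists because Kai–S4, Blake–S7, Dana–S5, Hana–S1 is a matching of size 4, and a cover must include an endpoint of each of these disjoint edges (König's theorem).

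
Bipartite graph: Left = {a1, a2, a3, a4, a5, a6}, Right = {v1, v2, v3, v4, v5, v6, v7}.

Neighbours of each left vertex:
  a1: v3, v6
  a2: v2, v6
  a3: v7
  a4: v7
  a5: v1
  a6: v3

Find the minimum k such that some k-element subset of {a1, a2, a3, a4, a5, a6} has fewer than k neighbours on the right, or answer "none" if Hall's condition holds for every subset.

Take S = {a3, a4}. Its neighbourhood is {v7}, so |N(S)| = 1 < |S| = 2.
No single vertex violates Hall's condition since each has at least one neighbour, so 2 is the minimum.

2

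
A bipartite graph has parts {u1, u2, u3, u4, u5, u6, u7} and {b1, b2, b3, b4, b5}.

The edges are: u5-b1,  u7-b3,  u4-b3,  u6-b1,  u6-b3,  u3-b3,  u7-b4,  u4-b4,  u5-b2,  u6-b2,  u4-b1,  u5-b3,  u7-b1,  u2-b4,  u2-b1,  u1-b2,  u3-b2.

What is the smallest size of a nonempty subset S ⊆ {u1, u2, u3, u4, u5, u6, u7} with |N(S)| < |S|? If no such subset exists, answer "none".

Take S = {u1, u3, u5, u6}. Its neighbourhood is {b1, b2, b3}, so |N(S)| = 3 < |S| = 4.
Every subset of size less than 4 has at least as many neighbours as members, so 4 is the minimum.

4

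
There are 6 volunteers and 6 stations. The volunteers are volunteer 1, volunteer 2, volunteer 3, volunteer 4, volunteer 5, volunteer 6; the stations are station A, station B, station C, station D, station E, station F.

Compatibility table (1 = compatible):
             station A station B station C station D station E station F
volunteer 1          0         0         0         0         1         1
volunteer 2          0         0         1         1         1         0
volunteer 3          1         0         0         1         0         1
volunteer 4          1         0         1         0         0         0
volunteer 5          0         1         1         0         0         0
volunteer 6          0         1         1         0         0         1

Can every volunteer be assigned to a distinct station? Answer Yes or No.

Yes

A valid assignment of size 6: volunteer 1-station E, volunteer 2-station D, volunteer 3-station F, volunteer 4-station A, volunteer 5-station C, volunteer 6-station B.
Every volunteer is matched, so this is a perfect matching.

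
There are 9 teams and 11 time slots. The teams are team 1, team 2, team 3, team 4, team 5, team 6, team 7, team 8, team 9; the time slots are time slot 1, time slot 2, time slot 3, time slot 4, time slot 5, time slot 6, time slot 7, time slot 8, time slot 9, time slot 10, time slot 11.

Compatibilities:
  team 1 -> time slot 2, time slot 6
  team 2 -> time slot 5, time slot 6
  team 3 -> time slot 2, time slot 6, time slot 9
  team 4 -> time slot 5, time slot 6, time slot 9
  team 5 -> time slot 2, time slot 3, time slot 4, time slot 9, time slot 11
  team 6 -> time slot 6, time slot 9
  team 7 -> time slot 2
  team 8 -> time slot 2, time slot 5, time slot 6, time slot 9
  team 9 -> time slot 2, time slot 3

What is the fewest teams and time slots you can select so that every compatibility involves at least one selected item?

6

A maximum matching has 6 edges (e.g. team 1–time slot 6, team 2–time slot 5, team 3–time slot 2, team 4–time slot 9, team 5–time slot 4, team 9–time slot 3).
By König's theorem the minimum vertex cover has the same size. One such cover is {team 5, team 9, time slot 2, time slot 5, time slot 6, time slot 9}.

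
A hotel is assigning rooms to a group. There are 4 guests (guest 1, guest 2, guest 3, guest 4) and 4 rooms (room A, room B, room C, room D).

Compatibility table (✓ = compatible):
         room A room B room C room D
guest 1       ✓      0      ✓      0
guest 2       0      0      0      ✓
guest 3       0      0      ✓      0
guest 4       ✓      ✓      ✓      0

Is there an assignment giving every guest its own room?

A valid assignment of size 4: guest 1→room A, guest 2→room D, guest 3→room C, guest 4→room B.
All 4 guests are covered.

Yes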